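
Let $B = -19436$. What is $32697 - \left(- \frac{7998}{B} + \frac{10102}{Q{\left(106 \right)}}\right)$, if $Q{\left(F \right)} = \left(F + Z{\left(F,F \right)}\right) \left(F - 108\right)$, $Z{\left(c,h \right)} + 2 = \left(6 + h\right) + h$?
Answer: $\frac{595134416}{18193} \approx 32712.0$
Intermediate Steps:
$Z{\left(c,h \right)} = 4 + 2 h$ ($Z{\left(c,h \right)} = -2 + \left(\left(6 + h\right) + h\right) = -2 + \left(6 + 2 h\right) = 4 + 2 h$)
$Q{\left(F \right)} = \left(-108 + F\right) \left(4 + 3 F\right)$ ($Q{\left(F \right)} = \left(F + \left(4 + 2 F\right)\right) \left(F - 108\right) = \left(4 + 3 F\right) \left(-108 + F\right) = \left(-108 + F\right) \left(4 + 3 F\right)$)
$32697 - \left(- \frac{7998}{B} + \frac{10102}{Q{\left(106 \right)}}\right) = 32697 - \left(\frac{93}{226} + \frac{10102}{-432 - 33920 + 3 \cdot 106^{2}}\right) = 32697 - \left(\frac{93}{226} + \frac{10102}{-432 - 33920 + 3 \cdot 11236}\right) = 32697 - \left(\frac{93}{226} + \frac{10102}{-432 - 33920 + 33708}\right) = 32697 - \left(\frac{93}{226} + \frac{10102}{-644}\right) = 32697 - - \frac{277895}{18193} = 32697 + \left(- \frac{93}{226} + \frac{5051}{322}\right) = 32697 + \frac{277895}{18193} = \frac{595134416}{18193}$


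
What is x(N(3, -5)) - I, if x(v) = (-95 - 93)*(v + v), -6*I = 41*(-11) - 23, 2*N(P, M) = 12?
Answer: -2335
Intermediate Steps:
N(P, M) = 6 (N(P, M) = (1/2)*12 = 6)
I = 79 (I = -(41*(-11) - 23)/6 = -(-451 - 23)/6 = -1/6*(-474) = 79)
x(v) = -376*v
x(N(3, -5)) - I = -376*6 - 1*79 = -2256 - 79 = -2335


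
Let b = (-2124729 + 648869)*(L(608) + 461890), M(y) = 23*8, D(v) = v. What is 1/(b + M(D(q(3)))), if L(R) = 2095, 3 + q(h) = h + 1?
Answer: -1/684776901916 ≈ -1.4603e-12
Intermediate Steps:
q(h) = -2 + h (q(h) = -3 + (h + 1) = -3 + (1 + h) = -2 + h)
M(y) = 184
b = -684776902100 (b = (-2124729 + 648869)*(2095 + 461890) = -1475860*463985 = -684776902100)
1/(b + M(D(q(3)))) = 1/(-684776902100 + 184) = 1/(-684776901916) = -1/684776901916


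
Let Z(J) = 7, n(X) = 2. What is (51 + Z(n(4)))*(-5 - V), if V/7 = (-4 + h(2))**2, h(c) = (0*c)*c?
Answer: -6786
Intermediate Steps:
h(c) = 0 (h(c) = 0*c = 0)
V = 112 (V = 7*(-4 + 0)**2 = 7*(-4)**2 = 7*16 = 112)
(51 + Z(n(4)))*(-5 - V) = (51 + 7)*(-5 - 1*112) = 58*(-5 - 112) = 58*(-117) = -6786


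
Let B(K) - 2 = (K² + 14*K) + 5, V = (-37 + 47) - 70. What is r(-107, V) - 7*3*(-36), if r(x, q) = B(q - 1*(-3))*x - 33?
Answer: -262283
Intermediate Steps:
V = -60 (V = 10 - 70 = -60)
B(K) = 7 + K² + 14*K (B(K) = 2 + ((K² + 14*K) + 5) = 2 + (5 + K² + 14*K) = 7 + K² + 14*K)
r(x, q) = -33 + x*(49 + (3 + q)² + 14*q) (r(x, q) = (7 + (q - 1*(-3))² + 14*(q - 1*(-3)))*x - 33 = (7 + (q + 3)² + 14*(q + 3))*x - 33 = (7 + (3 + q)² + 14*(3 + q))*x - 33 = (7 + (3 + q)² + (42 + 14*q))*x - 33 = (49 + (3 + q)² + 14*q)*x - 33 = x*(49 + (3 + q)² + 14*q) - 33 = -33 + x*(49 + (3 + q)² + 14*q))
r(-107, V) - 7*3*(-36) = (-33 - 107*(49 + (3 - 60)² + 14*(-60))) - 7*3*(-36) = (-33 - 107*(49 + (-57)² - 840)) - 21*(-36) = (-33 - 107*(49 + 3249 - 840)) + 756 = (-33 - 107*2458) + 756 = (-33 - 263006) + 756 = -263039 + 756 = -262283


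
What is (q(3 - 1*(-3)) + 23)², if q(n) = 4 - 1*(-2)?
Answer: 841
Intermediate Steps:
q(n) = 6 (q(n) = 4 + 2 = 6)
(q(3 - 1*(-3)) + 23)² = (6 + 23)² = 29² = 841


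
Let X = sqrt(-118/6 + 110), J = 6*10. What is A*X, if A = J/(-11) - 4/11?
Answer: -64*sqrt(813)/33 ≈ -55.298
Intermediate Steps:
J = 60
X = sqrt(813)/3 (X = sqrt(-118*1/6 + 110) = sqrt(-59/3 + 110) = sqrt(271/3) = sqrt(813)/3 ≈ 9.5044)
A = -64/11 (A = 60/(-11) - 4/11 = 60*(-1/11) - 4*1/11 = -60/11 - 4/11 = -64/11 ≈ -5.8182)
A*X = -64*sqrt(813)/33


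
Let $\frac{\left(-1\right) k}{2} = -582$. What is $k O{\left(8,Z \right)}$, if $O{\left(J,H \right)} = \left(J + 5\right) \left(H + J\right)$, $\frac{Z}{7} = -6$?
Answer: $-514488$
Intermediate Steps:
$Z = -42$ ($Z = 7 \left(-6\right) = -42$)
$O{\left(J,H \right)} = \left(5 + J\right) \left(H + J\right)$
$k = 1164$ ($k = \left(-2\right) \left(-582\right) = 1164$)
$k O{\left(8,Z \right)} = 1164 \left(8^{2} + 5 \left(-42\right) + 5 \cdot 8 - 336\right) = 1164 \left(64 - 210 + 40 - 336\right) = 1164 \left(-442\right) = -514488$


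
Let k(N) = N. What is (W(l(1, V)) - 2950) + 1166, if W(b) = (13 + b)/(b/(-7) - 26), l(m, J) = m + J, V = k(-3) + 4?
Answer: -328361/184 ≈ -1784.6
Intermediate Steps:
V = 1 (V = -3 + 4 = 1)
l(m, J) = J + m
W(b) = (13 + b)/(-26 - b/7) (W(b) = (13 + b)/(b*(-⅐) - 26) = (13 + b)/(-b/7 - 26) = (13 + b)/(-26 - b/7))
(W(l(1, V)) - 2950) + 1166 = (7*(-13 - (1 + 1))/(182 + (1 + 1)) - 2950) + 1166 = (7*(-13 - 1*2)/(182 + 2) - 2950) + 1166 = (7*(-13 - 2)/184 - 2950) + 1166 = (7*(1/184)*(-15) - 2950) + 1166 = (-105/184 - 2950) + 1166 = -542905/184 + 1166 = -328361/184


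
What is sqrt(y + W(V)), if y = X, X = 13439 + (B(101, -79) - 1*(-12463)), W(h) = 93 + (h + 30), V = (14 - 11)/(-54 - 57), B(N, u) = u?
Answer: sqrt(35520037)/37 ≈ 161.08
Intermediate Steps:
V = -1/37 (V = 3/(-111) = 3*(-1/111) = -1/37 ≈ -0.027027)
W(h) = 123 + h (W(h) = 93 + (30 + h) = 123 + h)
X = 25823 (X = 13439 + (-79 - 1*(-12463)) = 13439 + (-79 + 12463) = 13439 + 12384 = 25823)
y = 25823
sqrt(y + W(V)) = sqrt(25823 + (123 - 1/37)) = sqrt(25823 + 4550/37) = sqrt(960001/37) = sqrt(35520037)/37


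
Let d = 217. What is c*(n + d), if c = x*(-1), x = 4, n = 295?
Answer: -2048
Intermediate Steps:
c = -4 (c = 4*(-1) = -4)
c*(n + d) = -4*(295 + 217) = -4*512 = -2048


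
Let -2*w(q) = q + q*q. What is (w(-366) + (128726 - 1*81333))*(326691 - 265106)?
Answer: -1194872170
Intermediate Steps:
w(q) = -q/2 - q**2/2 (w(q) = -(q + q*q)/2 = -(q + q**2)/2 = -q/2 - q**2/2)
(w(-366) + (128726 - 1*81333))*(326691 - 265106) = (-1/2*(-366)*(1 - 366) + (128726 - 1*81333))*(326691 - 265106) = (-1/2*(-366)*(-365) + (128726 - 81333))*61585 = (-66795 + 47393)*61585 = -19402*61585 = -1194872170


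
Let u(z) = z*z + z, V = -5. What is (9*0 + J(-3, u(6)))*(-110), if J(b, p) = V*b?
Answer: -1650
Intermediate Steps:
u(z) = z + z**2 (u(z) = z**2 + z = z + z**2)
J(b, p) = -5*b
(9*0 + J(-3, u(6)))*(-110) = (9*0 - 5*(-3))*(-110) = (0 + 15)*(-110) = 15*(-110) = -1650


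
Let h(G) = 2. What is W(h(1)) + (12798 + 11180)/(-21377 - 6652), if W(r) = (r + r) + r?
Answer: 144196/28029 ≈ 5.1445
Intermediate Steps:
W(r) = 3*r (W(r) = 2*r + r = 3*r)
W(h(1)) + (12798 + 11180)/(-21377 - 6652) = 3*2 + (12798 + 11180)/(-21377 - 6652) = 6 + 23978/(-28029) = 6 + 23978*(-1/28029) = 6 - 23978/28029 = 144196/28029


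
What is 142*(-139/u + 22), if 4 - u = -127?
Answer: 389506/131 ≈ 2973.3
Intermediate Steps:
u = 131 (u = 4 - 1*(-127) = 4 + 127 = 131)
142*(-139/u + 22) = 142*(-139/131 + 22) = 142*(2743/131) = 389506/131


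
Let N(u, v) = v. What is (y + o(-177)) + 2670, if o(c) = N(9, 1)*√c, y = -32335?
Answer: -29665 + I*√177 ≈ -29665.0 + 13.304*I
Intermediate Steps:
o(c) = √c (o(c) = 1*√c = √c)
(y + o(-177)) + 2670 = (-32335 + √(-177)) + 2670 = (-32335 + I*√177) + 2670 = -29665 + I*√177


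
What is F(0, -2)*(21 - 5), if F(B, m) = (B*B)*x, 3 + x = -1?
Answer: 0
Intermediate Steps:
x = -4 (x = -3 - 1 = -4)
F(B, m) = -4*B² (F(B, m) = (B*B)*(-4) = B²*(-4) = -4*B²)
F(0, -2)*(21 - 5) = (-4*0²)*(21 - 5) = -4*0*16 = 0*16 = 0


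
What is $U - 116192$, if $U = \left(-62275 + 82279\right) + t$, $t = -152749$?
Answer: $-248937$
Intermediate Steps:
$U = -132745$ ($U = \left(-62275 + 82279\right) - 152749 = 20004 - 152749 = -132745$)
$U - 116192 = -132745 - 116192 = -248937$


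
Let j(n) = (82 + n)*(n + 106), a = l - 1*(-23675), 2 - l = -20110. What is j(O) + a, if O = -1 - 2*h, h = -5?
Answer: 54252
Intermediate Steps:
l = 20112 (l = 2 - 1*(-20110) = 2 + 20110 = 20112)
a = 43787 (a = 20112 - 1*(-23675) = 20112 + 23675 = 43787)
O = 9 (O = -1 - 2*(-5) = -1 + 10 = 9)
j(n) = (82 + n)*(106 + n)
j(O) + a = (8692 + 9**2 + 188*9) + 43787 = (8692 + 81 + 1692) + 43787 = 10465 + 43787 = 54252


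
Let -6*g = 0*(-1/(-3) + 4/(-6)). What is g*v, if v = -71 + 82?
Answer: 0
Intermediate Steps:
g = 0 (g = -0*(-1/(-3) + 4/(-6)) = -0*(-1*(-⅓) + 4*(-⅙)) = -0*(⅓ - ⅔) = -0*(-1)/3 = -⅙*0 = 0)
v = 11
g*v = 0*11 = 0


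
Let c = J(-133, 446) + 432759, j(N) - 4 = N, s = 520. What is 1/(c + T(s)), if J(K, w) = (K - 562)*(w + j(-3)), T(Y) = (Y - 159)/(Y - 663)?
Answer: 143/17459081 ≈ 8.1906e-6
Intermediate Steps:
j(N) = 4 + N
T(Y) = (-159 + Y)/(-663 + Y)
J(K, w) = (1 + w)*(-562 + K) (J(K, w) = (K - 562)*(w + (4 - 3)) = (-562 + K)*(w + 1) = (-562 + K)*(1 + w) = (1 + w)*(-562 + K))
c = 122094 (c = (-562 - 133 - 562*446 - 133*446) + 432759 = (-562 - 133 - 250652 - 59318) + 432759 = -310665 + 432759 = 122094)
1/(c + T(s)) = 1/(122094 + (-159 + 520)/(-663 + 520)) = 1/(122094 + 361/(-143)) = 1/(122094 - 1/143*361) = 1/(122094 - 361/143) = 1/(17459081/143) = 143/17459081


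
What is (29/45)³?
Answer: 24389/91125 ≈ 0.26764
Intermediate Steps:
(29/45)³ = 24389/91125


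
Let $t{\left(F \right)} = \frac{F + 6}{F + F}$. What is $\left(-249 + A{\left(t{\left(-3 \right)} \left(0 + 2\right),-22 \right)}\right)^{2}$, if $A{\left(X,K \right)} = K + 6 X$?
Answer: $76729$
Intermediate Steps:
$t{\left(F \right)} = \frac{6 + F}{2 F}$
$\left(-249 + A{\left(t{\left(-3 \right)} \left(0 + 2\right),-22 \right)}\right)^{2} = \left(-249 - \left(22 - 6 \frac{6 - 3}{2 \left(-3\right)} \left(0 + 2\right)\right)\right)^{2} = \left(-249 - \left(22 - 6 \cdot \frac{1}{2} \left(- \frac{1}{3}\right) 3 \cdot 2\right)\right)^{2} = \left(-249 - \left(22 - 6 \left(\left(- \frac{1}{2}\right) 2\right)\right)\right)^{2} = \left(-249 + \left(-22 + 6 \left(-1\right)\right)\right)^{2} = \left(-249 - 28\right)^{2} = \left(-277\right)^{2} = 76729$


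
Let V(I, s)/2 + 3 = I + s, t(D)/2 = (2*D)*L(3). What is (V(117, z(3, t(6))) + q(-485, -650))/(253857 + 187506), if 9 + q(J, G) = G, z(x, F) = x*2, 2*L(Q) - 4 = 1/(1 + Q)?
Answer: -419/441363 ≈ -0.00094933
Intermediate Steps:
L(Q) = 2 + 1/(2*(1 + Q))
t(D) = 17*D/2 (t(D) = 2*((2*D)*((5 + 4*3)/(2*(1 + 3)))) = 2*((2*D)*((½)*(5 + 12)/4)) = 2*((2*D)*((½)*(¼)*17)) = 2*((2*D)*(17/8)) = 2*(17*D/4) = 17*D/2)
z(x, F) = 2*x
q(J, G) = -9 + G
V(I, s) = -6 + 2*I + 2*s (V(I, s) = -6 + 2*(I + s) = -6 + (2*I + 2*s) = -6 + 2*I + 2*s)
(V(117, z(3, t(6))) + q(-485, -650))/(253857 + 187506) = ((-6 + 2*117 + 2*(2*3)) + (-9 - 650))/(253857 + 187506) = ((-6 + 234 + 2*6) - 659)/441363 = ((-6 + 234 + 12) - 659)*(1/441363) = (240 - 659)*(1/441363) = -419*1/441363 = -419/441363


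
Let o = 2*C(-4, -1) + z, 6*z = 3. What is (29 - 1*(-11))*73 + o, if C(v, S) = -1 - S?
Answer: 5841/2 ≈ 2920.5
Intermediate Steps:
z = ½ (z = (⅙)*3 = ½ ≈ 0.50000)
o = ½ (o = 2*(-1 - 1*(-1)) + ½ = 2*(-1 + 1) + ½ = 2*0 + ½ = 0 + ½ = ½ ≈ 0.50000)
(29 - 1*(-11))*73 + o = (29 - 1*(-11))*73 + ½ = (29 + 11)*73 + ½ = 40*73 + ½ = 2920 + ½ = 5841/2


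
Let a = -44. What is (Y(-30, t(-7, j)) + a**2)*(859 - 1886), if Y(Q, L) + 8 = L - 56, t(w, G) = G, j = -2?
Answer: -1920490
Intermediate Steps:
Y(Q, L) = -64 + L (Y(Q, L) = -8 + (L - 56) = -8 + (-56 + L) = -64 + L)
(Y(-30, t(-7, j)) + a**2)*(859 - 1886) = ((-64 - 2) + (-44)**2)*(859 - 1886) = (-66 + 1936)*(-1027) = 1870*(-1027) = -1920490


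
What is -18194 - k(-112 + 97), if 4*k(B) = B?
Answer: -72761/4 ≈ -18190.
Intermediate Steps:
k(B) = B/4
-18194 - k(-112 + 97) = -18194 - (-112 + 97)/4 = -18194 - (-15)/4 = -18194 - 1*(-15/4) = -18194 + 15/4 = -72761/4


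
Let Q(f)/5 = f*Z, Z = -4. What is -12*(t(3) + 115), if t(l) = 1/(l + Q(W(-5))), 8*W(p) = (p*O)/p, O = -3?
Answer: -9668/7 ≈ -1381.1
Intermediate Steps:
W(p) = -3/8 (W(p) = ((p*(-3))/p)/8 = ((-3*p)/p)/8 = (⅛)*(-3) = -3/8)
Q(f) = -20*f (Q(f) = 5*(f*(-4)) = 5*(-4*f) = -20*f)
t(l) = 1/(15/2 + l) (t(l) = 1/(l - 20*(-3/8)) = 1/(l + 15/2) = 1/(15/2 + l))
-12*(t(3) + 115) = -12*(2/(15 + 2*3) + 115) = -12*(2/(15 + 6) + 115) = -12*(2/21 + 115) = -12*2417/21 = -9668/7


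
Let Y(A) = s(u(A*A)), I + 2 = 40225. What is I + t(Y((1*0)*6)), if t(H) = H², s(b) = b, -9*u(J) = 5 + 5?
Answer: 3258163/81 ≈ 40224.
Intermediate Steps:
I = 40223 (I = -2 + 40225 = 40223)
u(J) = -10/9 (u(J) = -(5 + 5)/9 = -⅑*10 = -10/9)
Y(A) = -10/9
I + t(Y((1*0)*6)) = 40223 + (-10/9)² = 40223 + 100/81 = 3258163/81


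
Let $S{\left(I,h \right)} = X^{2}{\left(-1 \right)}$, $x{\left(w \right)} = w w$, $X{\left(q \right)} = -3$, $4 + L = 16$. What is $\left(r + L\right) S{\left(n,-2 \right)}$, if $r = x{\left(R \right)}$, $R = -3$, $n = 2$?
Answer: $189$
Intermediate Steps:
$L = 12$ ($L = -4 + 16 = 12$)
$x{\left(w \right)} = w^{2}$
$S{\left(I,h \right)} = 9$ ($S{\left(I,h \right)} = \left(-3\right)^{2} = 9$)
$r = 9$ ($r = \left(-3\right)^{2} = 9$)
$\left(r + L\right) S{\left(n,-2 \right)} = \left(9 + 12\right) 9 = 21 \cdot 9 = 189$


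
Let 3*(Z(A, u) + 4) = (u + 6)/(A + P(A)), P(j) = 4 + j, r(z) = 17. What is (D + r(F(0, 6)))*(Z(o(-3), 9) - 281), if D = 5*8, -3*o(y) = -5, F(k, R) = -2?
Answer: -356535/22 ≈ -16206.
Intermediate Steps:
o(y) = 5/3 (o(y) = -⅓*(-5) = 5/3)
D = 40
Z(A, u) = -4 + (6 + u)/(3*(4 + 2*A)) (Z(A, u) = -4 + ((u + 6)/(A + (4 + A)))/3 = -4 + ((6 + u)/(4 + 2*A))/3 = -4 + (6 + u)/(3*(4 + 2*A)))
(D + r(F(0, 6)))*(Z(o(-3), 9) - 281) = (40 + 17)*((-42 + 9 - 24*5/3)/(6*(2 + 5/3)) - 281) = 57*((-42 + 9 - 40)/(6*(11/3)) - 281) = 57*((⅙)*(3/11)*(-73) - 281) = 57*(-73/22 - 281) = 57*(-6255/22) = -356535/22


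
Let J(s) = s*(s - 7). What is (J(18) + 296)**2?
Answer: 244036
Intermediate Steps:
J(s) = s*(-7 + s)
(J(18) + 296)**2 = (18*(-7 + 18) + 296)**2 = (18*11 + 296)**2 = (198 + 296)**2 = 494**2 = 244036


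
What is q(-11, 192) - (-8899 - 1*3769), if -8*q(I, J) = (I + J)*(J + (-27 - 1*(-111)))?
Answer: 12847/2 ≈ 6423.5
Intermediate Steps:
q(I, J) = -(84 + J)*(I + J)/8 (q(I, J) = -(I + J)*(J + (-27 - 1*(-111)))/8 = -(I + J)*(J + (-27 + 111))/8 = -(I + J)*(J + 84)/8 = -(I + J)*(84 + J)/8 = -(84 + J)*(I + J)/8)
q(-11, 192) - (-8899 - 1*3769) = (-21/2*(-11) - 21/2*192 - 1/8*192**2 - 1/8*(-11)*192) - (-8899 - 1*3769) = (231/2 - 2016 - 1/8*36864 + 264) - (-8899 - 3769) = (231/2 - 2016 - 4608 + 264) - 1*(-12668) = -12489/2 + 12668 = 12847/2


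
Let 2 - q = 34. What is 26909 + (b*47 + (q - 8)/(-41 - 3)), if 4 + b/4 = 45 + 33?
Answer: 449041/11 ≈ 40822.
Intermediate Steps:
q = -32 (q = 2 - 1*34 = 2 - 34 = -32)
b = 296 (b = -16 + 4*(45 + 33) = -16 + 4*78 = -16 + 312 = 296)
26909 + (b*47 + (q - 8)/(-41 - 3)) = 26909 + (296*47 + (-32 - 8)/(-41 - 3)) = 26909 + (13912 - 40/(-44)) = 26909 + (13912 - 40*(-1/44)) = 26909 + (13912 + 10/11) = 26909 + 153042/11 = 449041/11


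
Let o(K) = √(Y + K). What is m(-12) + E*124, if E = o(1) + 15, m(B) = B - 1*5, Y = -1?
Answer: 1843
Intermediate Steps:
o(K) = √(-1 + K)
m(B) = -5 + B (m(B) = B - 5 = -5 + B)
E = 15 (E = √(-1 + 1) + 15 = √0 + 15 = 0 + 15 = 15)
m(-12) + E*124 = (-5 - 12) + 15*124 = -17 + 1860 = 1843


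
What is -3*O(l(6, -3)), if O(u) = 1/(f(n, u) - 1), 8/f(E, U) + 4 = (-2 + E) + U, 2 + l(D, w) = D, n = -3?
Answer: 15/13 ≈ 1.1538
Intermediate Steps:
l(D, w) = -2 + D
f(E, U) = 8/(-6 + E + U) (f(E, U) = 8/(-4 + ((-2 + E) + U)) = 8/(-4 + (-2 + E + U)) = 8/(-6 + E + U))
O(u) = 1/(-1 + 8/(-9 + u)) (O(u) = 1/(8/(-6 - 3 + u) - 1) = 1/(8/(-9 + u) - 1) = 1/(-1 + 8/(-9 + u)))
-3*O(l(6, -3)) = -3*(-9 + (-2 + 6))/(17 - (-2 + 6)) = -3*(-9 + 4)/(17 - 1*4) = -3*(-5)/(17 - 4) = -3*(-5)/13 = -3*(-5/13) = 15/13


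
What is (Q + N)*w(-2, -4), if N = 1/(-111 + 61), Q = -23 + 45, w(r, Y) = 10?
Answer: 1099/5 ≈ 219.80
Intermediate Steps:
Q = 22
N = -1/50 (N = 1/(-50) = -1/50 ≈ -0.020000)
(Q + N)*w(-2, -4) = (22 - 1/50)*10 = (1099/50)*10 = 1099/5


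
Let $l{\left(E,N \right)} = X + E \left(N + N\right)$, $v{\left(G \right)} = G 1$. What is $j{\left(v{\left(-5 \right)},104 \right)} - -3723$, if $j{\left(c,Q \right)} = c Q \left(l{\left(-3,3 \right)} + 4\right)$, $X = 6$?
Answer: $7883$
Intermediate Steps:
$v{\left(G \right)} = G$
$l{\left(E,N \right)} = 6 + 2 E N$ ($l{\left(E,N \right)} = 6 + E \left(N + N\right) = 6 + E 2 N = 6 + 2 E N$)
$j{\left(c,Q \right)} = - 8 Q c$ ($j{\left(c,Q \right)} = c Q \left(\left(6 + 2 \left(-3\right) 3\right) + 4\right) = Q c \left(\left(6 - 18\right) + 4\right) = Q c \left(-12 + 4\right) = Q c \left(-8\right) = - 8 Q c$)
$j{\left(v{\left(-5 \right)},104 \right)} - -3723 = \left(-8\right) 104 \left(-5\right) - -3723 = 4160 + 3723 = 7883$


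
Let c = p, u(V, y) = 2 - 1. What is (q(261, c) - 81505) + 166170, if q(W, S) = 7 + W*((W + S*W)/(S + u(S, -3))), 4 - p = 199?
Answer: 152793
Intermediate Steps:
u(V, y) = 1
p = -195 (p = 4 - 1*199 = 4 - 199 = -195)
c = -195
q(W, S) = 7 + W*(W + S*W)/(1 + S) (q(W, S) = 7 + W*((W + S*W)/(S + 1)) = 7 + W*((W + S*W)/(1 + S)) = 7 + W*(W + S*W)/(1 + S))
(q(261, c) - 81505) + 166170 = ((7 + 261²) - 81505) + 166170 = ((7 + 68121) - 81505) + 166170 = (68128 - 81505) + 166170 = -13377 + 166170 = 152793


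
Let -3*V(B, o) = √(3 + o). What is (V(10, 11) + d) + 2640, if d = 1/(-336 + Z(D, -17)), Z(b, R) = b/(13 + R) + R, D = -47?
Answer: 3603596/1365 - √14/3 ≈ 2638.8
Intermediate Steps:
V(B, o) = -√(3 + o)/3
Z(b, R) = R + b/(13 + R) (Z(b, R) = b/(13 + R) + R = R + b/(13 + R))
d = -4/1365 (d = 1/(-336 + (-47 + (-17)² + 13*(-17))/(13 - 17)) = 1/(-336 + (-47 + 289 - 221)/(-4)) = 1/(-336 - ¼*21) = 1/(-336 - 21/4) = 1/(-1365/4) = -4/1365 ≈ -0.0029304)
(V(10, 11) + d) + 2640 = (-√(3 + 11)/3 - 4/1365) + 2640 = (-√14/3 - 4/1365) + 2640 = (-4/1365 - √14/3) + 2640 = 3603596/1365 - √14/3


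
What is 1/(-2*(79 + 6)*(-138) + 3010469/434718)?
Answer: 434718/10201494749 ≈ 4.2613e-5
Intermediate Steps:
1/(-2*(79 + 6)*(-138) + 3010469/434718) = 1/(-2*85*(-138) + 3010469*(1/434718)) = 1/(-170*(-138) + 3010469/434718) = 1/(23460 + 3010469/434718) = 1/(10201494749/434718) = 434718/10201494749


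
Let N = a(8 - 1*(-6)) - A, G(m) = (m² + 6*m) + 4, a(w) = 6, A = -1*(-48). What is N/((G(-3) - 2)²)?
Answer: -6/7 ≈ -0.85714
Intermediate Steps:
A = 48
G(m) = 4 + m² + 6*m
N = -42 (N = 6 - 1*48 = 6 - 48 = -42)
N/((G(-3) - 2)²) = -42/((4 + (-3)² + 6*(-3)) - 2)² = -42/((4 + 9 - 18) - 2)² = -42/(-5 - 2)² = -42/((-7)²) = -42/49 = -42*1/49 = -6/7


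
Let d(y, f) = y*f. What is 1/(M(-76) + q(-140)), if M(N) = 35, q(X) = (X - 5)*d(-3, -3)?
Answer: -1/1270 ≈ -0.00078740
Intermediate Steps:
d(y, f) = f*y
q(X) = -45 + 9*X (q(X) = (X - 5)*(-3*(-3)) = (-5 + X)*9 = -45 + 9*X)
1/(M(-76) + q(-140)) = 1/(35 + (-45 + 9*(-140))) = 1/(35 + (-45 - 1260)) = 1/(35 - 1305) = 1/(-1270) = -1/1270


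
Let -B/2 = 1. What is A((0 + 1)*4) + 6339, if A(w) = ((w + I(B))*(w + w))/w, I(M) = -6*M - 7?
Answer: 6357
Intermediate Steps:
B = -2 (B = -2*1 = -2)
I(M) = -7 - 6*M
A(w) = 10 + 2*w (A(w) = ((w + (-7 - 6*(-2)))*(w + w))/w = ((w + (-7 + 12))*(2*w))/w = ((w + 5)*(2*w))/w = ((5 + w)*(2*w))/w = (2*w*(5 + w))/w = 10 + 2*w)
A((0 + 1)*4) + 6339 = (10 + 2*((0 + 1)*4)) + 6339 = (10 + 2*(1*4)) + 6339 = (10 + 2*4) + 6339 = (10 + 8) + 6339 = 18 + 6339 = 6357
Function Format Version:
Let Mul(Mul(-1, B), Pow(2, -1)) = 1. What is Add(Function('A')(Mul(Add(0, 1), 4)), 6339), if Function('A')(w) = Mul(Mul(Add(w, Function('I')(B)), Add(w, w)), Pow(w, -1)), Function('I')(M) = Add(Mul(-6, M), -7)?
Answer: 6357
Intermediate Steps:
B = -2 (B = Mul(-2, 1) = -2)
Function('I')(M) = Add(-7, Mul(-6, M))
Function('A')(w) = Add(10, Mul(2, w)) (Function('A')(w) = Mul(Mul(Add(w, Add(-7, Mul(-6, -2))), Add(w, w)), Pow(w, -1)) = Mul(Mul(Add(w, Add(-7, 12)), Mul(2, w)), Pow(w, -1)) = Mul(Mul(Add(w, 5), Mul(2, w)), Pow(w, -1)) = Mul(Mul(Add(5, w), Mul(2, w)), Pow(w, -1)) = Mul(Mul(2, w, Add(5, w)), Pow(w, -1)) = Add(10, Mul(2, w)))
Add(Function('A')(Mul(Add(0, 1), 4)), 6339) = Add(Add(10, Mul(2, Mul(Add(0, 1), 4))), 6339) = Add(Add(10, Mul(2, Mul(1, 4))), 6339) = Add(Add(10, Mul(2, 4)), 6339) = Add(Add(10, 8), 6339) = Add(18, 6339) = 6357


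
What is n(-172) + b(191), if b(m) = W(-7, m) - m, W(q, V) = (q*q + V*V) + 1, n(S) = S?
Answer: 36168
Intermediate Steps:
W(q, V) = 1 + V² + q² (W(q, V) = (q² + V²) + 1 = (V² + q²) + 1 = 1 + V² + q²)
b(m) = 50 + m² - m (b(m) = (1 + m² + (-7)²) - m = (1 + m² + 49) - m = (50 + m²) - m = 50 + m² - m)
n(-172) + b(191) = -172 + (50 + 191² - 1*191) = -172 + (50 + 36481 - 191) = -172 + 36340 = 36168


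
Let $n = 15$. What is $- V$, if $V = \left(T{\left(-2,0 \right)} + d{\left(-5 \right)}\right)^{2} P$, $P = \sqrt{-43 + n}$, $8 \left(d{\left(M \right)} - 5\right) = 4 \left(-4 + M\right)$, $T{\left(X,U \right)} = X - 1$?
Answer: $- \frac{25 i \sqrt{7}}{2} \approx - 33.072 i$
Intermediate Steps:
$T{\left(X,U \right)} = -1 + X$ ($T{\left(X,U \right)} = X - 1 = -1 + X$)
$d{\left(M \right)} = 3 + \frac{M}{2}$ ($d{\left(M \right)} = 5 + \frac{4 \left(-4 + M\right)}{8} = 5 + \frac{-16 + 4 M}{8} = 5 + \left(-2 + \frac{M}{2}\right) = 3 + \frac{M}{2}$)
$P = 2 i \sqrt{7}$ ($P = \sqrt{-43 + 15} = \sqrt{-28} = 2 i \sqrt{7} \approx 5.2915 i$)
$V = \frac{25 i \sqrt{7}}{2}$ ($V = \left(\left(-1 - 2\right) + \left(3 + \frac{1}{2} \left(-5\right)\right)\right)^{2} \cdot 2 i \sqrt{7} = \left(-3 + \left(3 - \frac{5}{2}\right)\right)^{2} \cdot 2 i \sqrt{7} = \left(-3 + \frac{1}{2}\right)^{2} \cdot 2 i \sqrt{7} = \left(- \frac{5}{2}\right)^{2} \cdot 2 i \sqrt{7} = \frac{25 \cdot 2 i \sqrt{7}}{4} = \frac{25 i \sqrt{7}}{2} \approx 33.072 i$)
$- V = - \frac{25 i \sqrt{7}}{2}$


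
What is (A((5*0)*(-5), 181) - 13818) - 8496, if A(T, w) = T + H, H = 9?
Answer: -22305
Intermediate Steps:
A(T, w) = 9 + T (A(T, w) = T + 9 = 9 + T)
(A((5*0)*(-5), 181) - 13818) - 8496 = ((9 + (5*0)*(-5)) - 13818) - 8496 = ((9 + 0*(-5)) - 13818) - 8496 = ((9 + 0) - 13818) - 8496 = (9 - 13818) - 8496 = -13809 - 8496 = -22305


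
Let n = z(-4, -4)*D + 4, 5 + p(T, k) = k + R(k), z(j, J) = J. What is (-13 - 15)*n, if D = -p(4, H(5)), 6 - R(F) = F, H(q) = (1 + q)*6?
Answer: -224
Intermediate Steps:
H(q) = 6 + 6*q
R(F) = 6 - F
p(T, k) = 1 (p(T, k) = -5 + (k + (6 - k)) = -5 + 6 = 1)
D = -1 (D = -1*1 = -1)
n = 8 (n = -4*(-1) + 4 = 4 + 4 = 8)
(-13 - 15)*n = (-13 - 15)*8 = -28*8 = -224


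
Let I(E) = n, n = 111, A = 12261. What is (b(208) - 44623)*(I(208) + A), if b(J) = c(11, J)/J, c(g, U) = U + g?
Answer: -28707261945/52 ≈ -5.5206e+8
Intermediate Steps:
I(E) = 111
b(J) = (11 + J)/J (b(J) = (J + 11)/J = (11 + J)/J)
(b(208) - 44623)*(I(208) + A) = ((11 + 208)/208 - 44623)*(111 + 12261) = ((1/208)*219 - 44623)*12372 = (219/208 - 44623)*12372 = -9281365/208*12372 = -28707261945/52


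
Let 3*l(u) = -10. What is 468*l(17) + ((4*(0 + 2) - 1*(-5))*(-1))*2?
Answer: -1586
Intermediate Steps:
l(u) = -10/3 (l(u) = (⅓)*(-10) = -10/3)
468*l(17) + ((4*(0 + 2) - 1*(-5))*(-1))*2 = 468*(-10/3) + ((4*(0 + 2) - 1*(-5))*(-1))*2 = -1560 + ((4*2 + 5)*(-1))*2 = -1560 + ((8 + 5)*(-1))*2 = -1560 + (13*(-1))*2 = -1560 - 13*2 = -1560 - 26 = -1586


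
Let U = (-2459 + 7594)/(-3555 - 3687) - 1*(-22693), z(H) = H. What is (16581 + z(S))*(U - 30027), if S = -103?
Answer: -437638897157/3621 ≈ -1.2086e+8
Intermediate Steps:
U = 164337571/7242 (U = 5135/(-7242) + 22693 = 5135*(-1/7242) + 22693 = -5135/7242 + 22693 = 164337571/7242 ≈ 22692.)
(16581 + z(S))*(U - 30027) = (16581 - 103)*(164337571/7242 - 30027) = 16478*(-53117963/7242) = -437638897157/3621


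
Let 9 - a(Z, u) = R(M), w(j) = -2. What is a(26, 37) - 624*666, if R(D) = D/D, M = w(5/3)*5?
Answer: -415576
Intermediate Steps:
M = -10 (M = -2*5 = -10)
R(D) = 1
a(Z, u) = 8 (a(Z, u) = 9 - 1*1 = 9 - 1 = 8)
a(26, 37) - 624*666 = 8 - 624*666 = 8 - 415584 = -415576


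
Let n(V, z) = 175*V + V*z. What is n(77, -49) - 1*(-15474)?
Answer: 25176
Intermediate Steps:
n(77, -49) - 1*(-15474) = 77*(175 - 49) - 1*(-15474) = 77*126 + 15474 = 9702 + 15474 = 25176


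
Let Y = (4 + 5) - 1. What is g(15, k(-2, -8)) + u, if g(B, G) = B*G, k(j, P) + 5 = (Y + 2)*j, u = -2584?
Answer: -2959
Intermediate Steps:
Y = 8 (Y = 9 - 1 = 8)
k(j, P) = -5 + 10*j (k(j, P) = -5 + (8 + 2)*j = -5 + 10*j)
g(15, k(-2, -8)) + u = 15*(-5 + 10*(-2)) - 2584 = 15*(-5 - 20) - 2584 = 15*(-25) - 2584 = -375 - 2584 = -2959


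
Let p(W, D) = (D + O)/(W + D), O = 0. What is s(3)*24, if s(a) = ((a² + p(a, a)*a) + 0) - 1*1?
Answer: 228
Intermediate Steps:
p(W, D) = D/(D + W) (p(W, D) = (D + 0)/(W + D) = D/(D + W))
s(a) = -1 + a² + a/2 (s(a) = ((a² + (a/(a + a))*a) + 0) - 1*1 = ((a² + (a/((2*a)))*a) + 0) - 1 = ((a² + (a*(1/(2*a)))*a) + 0) - 1 = ((a² + a/2) + 0) - 1 = (a² + a/2) - 1 = -1 + a² + a/2)
s(3)*24 = (-1 + 3² + (½)*3)*24 = (-1 + 9 + 3/2)*24 = (19/2)*24 = 228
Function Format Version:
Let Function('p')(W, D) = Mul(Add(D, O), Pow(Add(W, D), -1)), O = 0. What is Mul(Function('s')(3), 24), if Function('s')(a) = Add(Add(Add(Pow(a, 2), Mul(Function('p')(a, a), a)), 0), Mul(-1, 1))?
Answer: 228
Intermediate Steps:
Function('p')(W, D) = Mul(D, Pow(Add(D, W), -1)) (Function('p')(W, D) = Mul(Add(D, 0), Pow(Add(W, D), -1)) = Mul(D, Pow(Add(D, W), -1)))
Function('s')(a) = Add(-1, Pow(a, 2), Mul(Rational(1, 2), a)) (Function('s')(a) = Add(Add(Add(Pow(a, 2), Mul(Mul(a, Pow(Add(a, a), -1)), a)), 0), Mul(-1, 1)) = Add(Add(Add(Pow(a, 2), Mul(Mul(a, Pow(Mul(2, a), -1)), a)), 0), -1) = Add(Add(Add(Pow(a, 2), Mul(Mul(a, Mul(Rational(1, 2), Pow(a, -1))), a)), 0), -1) = Add(Add(Add(Pow(a, 2), Mul(Rational(1, 2), a)), 0), -1) = Add(Add(Pow(a, 2), Mul(Rational(1, 2), a)), -1) = Add(-1, Pow(a, 2), Mul(Rational(1, 2), a)))
Mul(Function('s')(3), 24) = Mul(Add(-1, Pow(3, 2), Mul(Rational(1, 2), 3)), 24) = Mul(Add(-1, 9, Rational(3, 2)), 24) = Mul(Rational(19, 2), 24) = 228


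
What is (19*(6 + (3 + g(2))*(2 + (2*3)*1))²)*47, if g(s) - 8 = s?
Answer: 10805300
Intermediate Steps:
g(s) = 8 + s
(19*(6 + (3 + g(2))*(2 + (2*3)*1))²)*47 = (19*(6 + (3 + (8 + 2))*(2 + (2*3)*1))²)*47 = (19*(6 + (3 + 10)*(2 + 6*1))²)*47 = (19*(6 + 13*(2 + 6))²)*47 = (19*(6 + 13*8)²)*47 = (19*(6 + 104)²)*47 = (19*110²)*47 = (19*12100)*47 = 229900*47 = 10805300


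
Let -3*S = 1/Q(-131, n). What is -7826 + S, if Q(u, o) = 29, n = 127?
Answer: -680863/87 ≈ -7826.0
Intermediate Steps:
S = -1/87 (S = -⅓/29 = -⅓*1/29 = -1/87 ≈ -0.011494)
-7826 + S = -7826 - 1/87 = -680863/87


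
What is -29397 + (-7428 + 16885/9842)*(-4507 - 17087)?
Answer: 789002571690/4921 ≈ 1.6033e+8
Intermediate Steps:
-29397 + (-7428 + 16885/9842)*(-4507 - 17087) = -29397 + (-7428 + 16885*(1/9842))*(-21594) = -29397 + (-7428 + 16885/9842)*(-21594) = -29397 - 73089491/9842*(-21594) = -29397 + 789147234327/4921 = 789002571690/4921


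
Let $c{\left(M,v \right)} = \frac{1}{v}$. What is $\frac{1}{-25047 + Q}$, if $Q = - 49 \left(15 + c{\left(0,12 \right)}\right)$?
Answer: $- \frac{12}{309433} \approx -3.8781 \cdot 10^{-5}$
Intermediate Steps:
$Q = - \frac{8869}{12}$ ($Q = - 49 \left(15 + \frac{1}{12}\right) = \left(-49\right) \frac{181}{12} = - \frac{8869}{12} \approx -739.08$)
$\frac{1}{-25047 + Q} = \frac{1}{-25047 - \frac{8869}{12}} = \frac{1}{- \frac{309433}{12}} = - \frac{12}{309433}$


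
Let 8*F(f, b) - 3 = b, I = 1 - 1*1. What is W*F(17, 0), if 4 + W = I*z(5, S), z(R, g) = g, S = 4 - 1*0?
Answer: -3/2 ≈ -1.5000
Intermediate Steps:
S = 4 (S = 4 + 0 = 4)
I = 0 (I = 1 - 1 = 0)
W = -4 (W = -4 + 0*4 = -4 + 0 = -4)
F(f, b) = 3/8 + b/8
W*F(17, 0) = -4*(3/8 + (⅛)*0) = -4*(3/8 + 0) = -4*3/8 = -3/2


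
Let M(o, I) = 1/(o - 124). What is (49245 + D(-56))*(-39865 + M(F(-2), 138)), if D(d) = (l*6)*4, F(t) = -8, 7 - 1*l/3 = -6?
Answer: -88020501587/44 ≈ -2.0005e+9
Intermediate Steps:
l = 39 (l = 21 - 3*(-6) = 21 + 18 = 39)
D(d) = 936 (D(d) = (39*6)*4 = 234*4 = 936)
M(o, I) = 1/(-124 + o)
(49245 + D(-56))*(-39865 + M(F(-2), 138)) = (49245 + 936)*(-39865 + 1/(-124 - 8)) = 50181*(-39865 + 1/(-132)) = 50181*(-39865 - 1/132) = 50181*(-5262181/132) = -88020501587/44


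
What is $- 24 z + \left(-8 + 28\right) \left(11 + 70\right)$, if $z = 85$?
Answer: $-420$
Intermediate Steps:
$- 24 z + \left(-8 + 28\right) \left(11 + 70\right) = \left(-24\right) 85 + \left(-8 + 28\right) \left(11 + 70\right) = -2040 + 20 \cdot 81 = -2040 + 1620 = -420$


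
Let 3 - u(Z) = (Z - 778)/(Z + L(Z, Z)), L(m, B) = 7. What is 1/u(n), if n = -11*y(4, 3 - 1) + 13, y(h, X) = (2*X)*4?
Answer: -156/473 ≈ -0.32981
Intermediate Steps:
y(h, X) = 8*X
n = -163 (n = -88*(3 - 1) + 13 = -88*2 + 13 = -11*16 + 13 = -176 + 13 = -163)
u(Z) = 3 - (-778 + Z)/(7 + Z) (u(Z) = 3 - (Z - 778)/(Z + 7) = 3 - (-778 + Z)/(7 + Z))
1/u(n) = 1/((799 + 2*(-163))/(7 - 163)) = 1/((799 - 326)/(-156)) = 1/(-1/156*473) = 1/(-473/156) = -156/473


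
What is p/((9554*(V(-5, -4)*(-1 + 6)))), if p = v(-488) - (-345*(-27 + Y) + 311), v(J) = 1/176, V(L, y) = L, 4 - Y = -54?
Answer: -21501/494560 ≈ -0.043475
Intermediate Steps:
Y = 58 (Y = 4 - 1*(-54) = 4 + 54 = 58)
v(J) = 1/176
p = 1827585/176 (p = 1/176 - (-345*(-27 + 58) + 311) = 1/176 - (-345*31 + 311) = 1/176 - (-10695 + 311) = 1/176 - 1*(-10384) = 1/176 + 10384 = 1827585/176 ≈ 10384.)
p/((9554*(V(-5, -4)*(-1 + 6)))) = 1827585/(176*((9554*(-5*(-1 + 6))))) = 1827585/(176*((9554*(-5*5)))) = 1827585/(176*((9554*(-25)))) = (1827585/176)/(-238850) = (1827585/176)*(-1/238850) = -21501/494560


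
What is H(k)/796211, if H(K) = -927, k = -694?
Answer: -927/796211 ≈ -0.0011643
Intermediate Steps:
H(k)/796211 = -927/796211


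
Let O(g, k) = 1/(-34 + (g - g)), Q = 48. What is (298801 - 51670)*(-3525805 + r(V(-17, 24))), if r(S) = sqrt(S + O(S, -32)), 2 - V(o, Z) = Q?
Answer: -871335715455 + 247131*I*sqrt(53210)/34 ≈ -8.7134e+11 + 1.6767e+6*I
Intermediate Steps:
V(o, Z) = -46 (V(o, Z) = 2 - 1*48 = 2 - 48 = -46)
O(g, k) = -1/34 (O(g, k) = 1/(-34 + 0) = 1/(-34) = -1/34)
r(S) = sqrt(-1/34 + S) (r(S) = sqrt(S - 1/34) = sqrt(-1/34 + S))
(298801 - 51670)*(-3525805 + r(V(-17, 24))) = (298801 - 51670)*(-3525805 + sqrt(-34 + 1156*(-46))/34) = 247131*(-3525805 + sqrt(-34 - 53176)/34) = 247131*(-3525805 + sqrt(-53210)/34) = 247131*(-3525805 + (I*sqrt(53210))/34) = 247131*(-3525805 + I*sqrt(53210)/34) = -871335715455 + 247131*I*sqrt(53210)/34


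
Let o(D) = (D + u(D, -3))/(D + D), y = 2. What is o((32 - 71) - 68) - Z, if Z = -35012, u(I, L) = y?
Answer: 7492673/214 ≈ 35013.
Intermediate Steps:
u(I, L) = 2
o(D) = (2 + D)/(2*D) (o(D) = (D + 2)/(D + D) = (2 + D)/((2*D)) = (2 + D)*(1/(2*D)) = (2 + D)/(2*D))
o((32 - 71) - 68) - Z = (2 + ((32 - 71) - 68))/(2*((32 - 71) - 68)) - 1*(-35012) = (2 + (-39 - 68))/(2*(-39 - 68)) + 35012 = (½)*(2 - 107)/(-107) + 35012 = (½)*(-1/107)*(-105) + 35012 = 105/214 + 35012 = 7492673/214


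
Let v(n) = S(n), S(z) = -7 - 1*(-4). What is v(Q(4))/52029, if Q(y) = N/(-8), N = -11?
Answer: -1/17343 ≈ -5.7660e-5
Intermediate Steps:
Q(y) = 11/8 (Q(y) = -11/(-8) = -11*(-1/8) = 11/8)
S(z) = -3 (S(z) = -7 + 4 = -3)
v(n) = -3
v(Q(4))/52029 = -3/52029 = -3*1/52029 = -1/17343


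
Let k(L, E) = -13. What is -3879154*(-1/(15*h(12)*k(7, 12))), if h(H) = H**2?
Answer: -1939577/14040 ≈ -138.15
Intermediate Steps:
-3879154*(-1/(15*h(12)*k(7, 12))) = -3879154/((12**2*(-13))*(-15)) = -3879154/((144*(-13))*(-15)) = -3879154/((-1872*(-15))) = -3879154/28080 = -3879154*1/28080 = -1939577/14040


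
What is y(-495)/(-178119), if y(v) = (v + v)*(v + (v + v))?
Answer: -6050/733 ≈ -8.2538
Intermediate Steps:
y(v) = 6*v² (y(v) = (2*v)*(v + 2*v) = (2*v)*(3*v) = 6*v²)
y(-495)/(-178119) = (6*(-495)²)/(-178119) = (6*245025)*(-1/178119) = 1470150*(-1/178119) = -6050/733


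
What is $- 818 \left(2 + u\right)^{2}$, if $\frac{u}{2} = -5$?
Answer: $-52352$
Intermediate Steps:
$u = -10$ ($u = 2 \left(-5\right) = -10$)
$- 818 \left(2 + u\right)^{2} = - 818 \left(2 - 10\right)^{2} = - 818 \left(-8\right)^{2} = \left(-818\right) 64 = -52352$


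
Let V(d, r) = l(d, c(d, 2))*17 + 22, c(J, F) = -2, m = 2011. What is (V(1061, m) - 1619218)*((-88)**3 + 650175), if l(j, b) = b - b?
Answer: 50675977212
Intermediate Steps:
l(j, b) = 0
V(d, r) = 22 (V(d, r) = 0*17 + 22 = 0 + 22 = 22)
(V(1061, m) - 1619218)*((-88)**3 + 650175) = (22 - 1619218)*((-88)**3 + 650175) = -1619196*(-681472 + 650175) = -1619196*(-31297) = 50675977212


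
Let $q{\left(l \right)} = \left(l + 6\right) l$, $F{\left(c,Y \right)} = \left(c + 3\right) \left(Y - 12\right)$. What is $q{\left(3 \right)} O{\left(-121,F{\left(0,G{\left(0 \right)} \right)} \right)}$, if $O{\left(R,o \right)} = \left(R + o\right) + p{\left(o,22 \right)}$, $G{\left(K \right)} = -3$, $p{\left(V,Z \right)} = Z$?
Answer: $-3888$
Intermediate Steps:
$F{\left(c,Y \right)} = \left(-12 + Y\right) \left(3 + c\right)$ ($F{\left(c,Y \right)} = \left(3 + c\right) \left(-12 + Y\right) = \left(-12 + Y\right) \left(3 + c\right)$)
$q{\left(l \right)} = l \left(6 + l\right)$ ($q{\left(l \right)} = \left(6 + l\right) l = l \left(6 + l\right)$)
$O{\left(R,o \right)} = 22 + R + o$ ($O{\left(R,o \right)} = \left(R + o\right) + 22 = 22 + R + o$)
$q{\left(3 \right)} O{\left(-121,F{\left(0,G{\left(0 \right)} \right)} \right)} = 3 \left(6 + 3\right) \left(22 - 121 - 45\right) = 3 \cdot 9 \left(22 - 121 + \left(-36 + 0 - 9 + 0\right)\right) = 27 \left(22 - 121 - 45\right) = 27 \left(-144\right) = -3888$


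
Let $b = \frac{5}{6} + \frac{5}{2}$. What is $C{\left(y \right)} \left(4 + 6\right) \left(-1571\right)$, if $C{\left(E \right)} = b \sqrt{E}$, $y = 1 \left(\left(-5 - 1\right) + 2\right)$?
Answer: $- \frac{314200 i}{3} \approx - 1.0473 \cdot 10^{5} i$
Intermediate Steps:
$y = -4$ ($y = 1 \left(\left(-5 - 1\right) + 2\right) = 1 \left(-6 + 2\right) = 1 \left(-4\right) = -4$)
$b = \frac{10}{3}$ ($b = 5 \cdot \frac{1}{6} + 5 \cdot \frac{1}{2} = \frac{5}{6} + \frac{5}{2} = \frac{10}{3} \approx 3.3333$)
$C{\left(E \right)} = \frac{10 \sqrt{E}}{3}$
$C{\left(y \right)} \left(4 + 6\right) \left(-1571\right) = \frac{10 \sqrt{-4}}{3} \left(4 + 6\right) \left(-1571\right) = \frac{10 \cdot 2 i}{3} \cdot 10 \left(-1571\right) = \frac{20 i}{3} \cdot 10 \left(-1571\right) = \frac{200 i}{3} \left(-1571\right) = - \frac{314200 i}{3}$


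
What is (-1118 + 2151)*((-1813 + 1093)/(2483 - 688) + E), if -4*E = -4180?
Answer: 387386363/359 ≈ 1.0791e+6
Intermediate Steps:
E = 1045 (E = -1/4*(-4180) = 1045)
(-1118 + 2151)*((-1813 + 1093)/(2483 - 688) + E) = (-1118 + 2151)*((-1813 + 1093)/(2483 - 688) + 1045) = 1033*(-720/1795 + 1045) = 1033*(-720*1/1795 + 1045) = 1033*(-144/359 + 1045) = 1033*(375011/359) = 387386363/359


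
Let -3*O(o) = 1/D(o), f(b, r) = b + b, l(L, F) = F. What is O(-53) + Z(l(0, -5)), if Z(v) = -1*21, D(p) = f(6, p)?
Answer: -757/36 ≈ -21.028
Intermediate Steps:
f(b, r) = 2*b
D(p) = 12 (D(p) = 2*6 = 12)
O(o) = -1/36 (O(o) = -⅓/12 = -⅓*1/12 = -1/36)
Z(v) = -21
O(-53) + Z(l(0, -5)) = -1/36 - 21 = -757/36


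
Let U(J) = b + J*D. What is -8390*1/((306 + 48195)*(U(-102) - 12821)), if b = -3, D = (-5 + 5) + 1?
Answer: 4195/313461963 ≈ 1.3383e-5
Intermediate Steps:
D = 1 (D = 0 + 1 = 1)
U(J) = -3 + J (U(J) = -3 + J*1 = -3 + J)
-8390*1/((306 + 48195)*(U(-102) - 12821)) = -8390*1/((306 + 48195)*((-3 - 102) - 12821)) = -8390*1/(48501*(-105 - 12821)) = -8390/(48501*(-12926)) = -8390/(-626923926) = -8390*(-1/626923926) = 4195/313461963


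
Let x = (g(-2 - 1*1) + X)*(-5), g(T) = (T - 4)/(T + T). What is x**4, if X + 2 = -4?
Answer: 442050625/1296 ≈ 3.4109e+5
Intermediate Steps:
g(T) = (-4 + T)/(2*T) (g(T) = (-4 + T)/((2*T)) = (-4 + T)*(1/(2*T)) = (-4 + T)/(2*T))
X = -6 (X = -2 - 4 = -6)
x = 145/6 (x = ((-4 + (-2 - 1*1))/(2*(-2 - 1*1)) - 6)*(-5) = ((-4 + (-2 - 1))/(2*(-2 - 1)) - 6)*(-5) = ((1/2)*(-4 - 3)/(-3) - 6)*(-5) = ((1/2)*(-1/3)*(-7) - 6)*(-5) = (7/6 - 6)*(-5) = -29/6*(-5) = 145/6 ≈ 24.167)
x**4 = (145/6)**4 = 442050625/1296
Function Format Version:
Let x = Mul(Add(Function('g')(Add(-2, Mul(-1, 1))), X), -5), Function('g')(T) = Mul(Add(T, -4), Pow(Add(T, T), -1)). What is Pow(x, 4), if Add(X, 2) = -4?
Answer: Rational(442050625, 1296) ≈ 3.4109e+5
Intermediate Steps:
Function('g')(T) = Mul(Rational(1, 2), Pow(T, -1), Add(-4, T)) (Function('g')(T) = Mul(Add(-4, T), Pow(Mul(2, T), -1)) = Mul(Add(-4, T), Mul(Rational(1, 2), Pow(T, -1))) = Mul(Rational(1, 2), Pow(T, -1), Add(-4, T)))
X = -6 (X = Add(-2, -4) = -6)
x = Rational(145, 6) (x = Mul(Add(Mul(Rational(1, 2), Pow(Add(-2, Mul(-1, 1)), -1), Add(-4, Add(-2, Mul(-1, 1)))), -6), -5) = Mul(Add(Mul(Rational(1, 2), Pow(Add(-2, -1), -1), Add(-4, Add(-2, -1))), -6), -5) = Mul(Add(Mul(Rational(1, 2), Pow(-3, -1), Add(-4, -3)), -6), -5) = Mul(Add(Mul(Rational(1, 2), Rational(-1, 3), -7), -6), -5) = Mul(Add(Rational(7, 6), -6), -5) = Mul(Rational(-29, 6), -5) = Rational(145, 6) ≈ 24.167)
Pow(x, 4) = Pow(Rational(145, 6), 4) = Rational(442050625, 1296)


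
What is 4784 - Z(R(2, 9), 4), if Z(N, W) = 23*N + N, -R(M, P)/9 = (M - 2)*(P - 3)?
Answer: 4784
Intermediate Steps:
R(M, P) = -9*(-3 + P)*(-2 + M) (R(M, P) = -9*(M - 2)*(P - 3) = -9*(-2 + M)*(-3 + P) = -9*(-3 + P)*(-2 + M))
Z(N, W) = 24*N
4784 - Z(R(2, 9), 4) = 4784 - 24*(-54 + 18*9 + 27*2 - 9*2*9) = 4784 - 24*(-54 + 162 + 54 - 162) = 4784 - 24*0 = 4784 - 1*0 = 4784 + 0 = 4784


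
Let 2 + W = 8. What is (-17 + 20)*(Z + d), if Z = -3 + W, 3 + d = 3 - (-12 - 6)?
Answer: 63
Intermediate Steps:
W = 6 (W = -2 + 8 = 6)
d = 18 (d = -3 + (3 - (-12 - 6)) = -3 + (3 - 1*(-18)) = -3 + (3 + 18) = -3 + 21 = 18)
Z = 3 (Z = -3 + 6 = 3)
(-17 + 20)*(Z + d) = (-17 + 20)*(3 + 18) = 3*21 = 63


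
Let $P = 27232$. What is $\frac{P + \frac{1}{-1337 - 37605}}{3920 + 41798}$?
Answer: $\frac{1060468543}{1780350356} \approx 0.59565$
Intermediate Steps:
$\frac{P + \frac{1}{-1337 - 37605}}{3920 + 41798} = \frac{27232 + \frac{1}{-1337 - 37605}}{3920 + 41798} = \frac{27232 + \frac{1}{-38942}}{45718} = \left(27232 - \frac{1}{38942}\right) \frac{1}{45718} = \frac{1060468543}{38942} \cdot \frac{1}{45718} = \frac{1060468543}{1780350356}$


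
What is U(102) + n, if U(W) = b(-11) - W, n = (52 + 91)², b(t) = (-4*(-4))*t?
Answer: 20171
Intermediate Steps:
b(t) = 16*t
n = 20449 (n = 143² = 20449)
U(W) = -176 - W (U(W) = 16*(-11) - W = -176 - W)
U(102) + n = (-176 - 1*102) + 20449 = (-176 - 102) + 20449 = -278 + 20449 = 20171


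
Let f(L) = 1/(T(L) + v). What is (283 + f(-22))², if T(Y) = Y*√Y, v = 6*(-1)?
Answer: (21131044*√22 + 849907863*I)/(4*(66*√22 + 2653*I)) ≈ 80089.0 + 5.4666*I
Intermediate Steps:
v = -6
T(Y) = Y^(3/2)
f(L) = 1/(-6 + L^(3/2)) (f(L) = 1/(L^(3/2) - 6) = 1/(-6 + L^(3/2)))
(283 + f(-22))² = (283 + 1/(-6 + (-22)^(3/2)))² = (283 + 1/(-6 - 22*I*√22))²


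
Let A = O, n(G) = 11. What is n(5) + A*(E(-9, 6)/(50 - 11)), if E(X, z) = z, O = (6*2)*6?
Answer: 287/13 ≈ 22.077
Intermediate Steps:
O = 72 (O = 12*6 = 72)
A = 72
n(5) + A*(E(-9, 6)/(50 - 11)) = 11 + 72*(6/(50 - 11)) = 11 + 72*(6/39) = 11 + 72*(6*(1/39)) = 11 + 72*(2/13) = 11 + 144/13 = 287/13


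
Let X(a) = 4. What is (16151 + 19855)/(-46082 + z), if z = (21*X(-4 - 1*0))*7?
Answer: -18003/22747 ≈ -0.79144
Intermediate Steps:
z = 588 (z = (21*4)*7 = 84*7 = 588)
(16151 + 19855)/(-46082 + z) = (16151 + 19855)/(-46082 + 588) = 36006/(-45494) = 36006*(-1/45494) = -18003/22747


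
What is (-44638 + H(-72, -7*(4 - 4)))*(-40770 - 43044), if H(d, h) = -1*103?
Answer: 3749922174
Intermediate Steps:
H(d, h) = -103
(-44638 + H(-72, -7*(4 - 4)))*(-40770 - 43044) = (-44638 - 103)*(-40770 - 43044) = -44741*(-83814) = 3749922174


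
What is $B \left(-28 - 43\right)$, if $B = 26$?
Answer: $-1846$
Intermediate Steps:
$B \left(-28 - 43\right) = 26 \left(-28 - 43\right) = 26 \left(-71\right) = -1846$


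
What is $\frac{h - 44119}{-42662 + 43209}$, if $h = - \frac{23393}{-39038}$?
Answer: $- \frac{11559021}{143314} \approx -80.655$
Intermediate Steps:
$h = \frac{157}{262}$ ($h = \left(-23393\right) \left(- \frac{1}{39038}\right) = \frac{157}{262} \approx 0.59924$)
$\frac{h - 44119}{-42662 + 43209} = \frac{\frac{157}{262} - 44119}{-42662 + 43209} = - \frac{11559021}{262 \cdot 547} = \left(- \frac{11559021}{262}\right) \frac{1}{547} = - \frac{11559021}{143314}$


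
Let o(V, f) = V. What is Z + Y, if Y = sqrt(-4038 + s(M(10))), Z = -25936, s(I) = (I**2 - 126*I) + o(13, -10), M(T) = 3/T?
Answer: -25936 + I*sqrt(406271)/10 ≈ -25936.0 + 63.739*I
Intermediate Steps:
s(I) = 13 + I**2 - 126*I (s(I) = (I**2 - 126*I) + 13 = 13 + I**2 - 126*I)
Y = I*sqrt(406271)/10 (Y = sqrt(-4038 + (13 + (3/10)**2 - 378/10)) = sqrt(-4038 + (13 + (3*(1/10))**2 - 378/10)) = sqrt(-4038 + (13 + (3/10)**2 - 126*3/10)) = sqrt(-4038 + (13 + 9/100 - 189/5)) = sqrt(-4038 - 2471/100) = sqrt(-406271/100) = I*sqrt(406271)/10 ≈ 63.739*I)
Z + Y = -25936 + I*sqrt(406271)/10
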